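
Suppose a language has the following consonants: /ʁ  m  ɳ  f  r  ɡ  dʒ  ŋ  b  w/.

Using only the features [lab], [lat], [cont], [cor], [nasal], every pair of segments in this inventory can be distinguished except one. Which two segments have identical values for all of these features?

f, w

Both /f/ and /w/ are [+labial], [-lateral], [+continuant], [-coronal], [-nasal]. Since the list omits [sonorant], [voice], [round] and [dorsal] — which do distinguish the voiceless labiodental fricative from the labial-velar glide — this pair collapses; all other pairs remain distinct.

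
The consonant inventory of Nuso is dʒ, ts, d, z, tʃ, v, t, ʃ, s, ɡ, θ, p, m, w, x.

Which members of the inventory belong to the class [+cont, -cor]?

v, w, x

Checking each segment against [+continuant], [-coronal]: /v/ (voiced labiodental fricative), /w/ (labial-velar glide), /x/ (voiceless velar fricative) satisfy every feature; every other segment in the inventory fails at least one.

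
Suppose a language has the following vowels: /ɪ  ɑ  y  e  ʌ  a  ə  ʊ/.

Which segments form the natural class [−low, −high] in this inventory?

e, ʌ, ə

The [−low] segments are /ɪ, y, e, ʌ, ə, ʊ/.
Within that set, [−high] leaves /e, ʌ, ə/.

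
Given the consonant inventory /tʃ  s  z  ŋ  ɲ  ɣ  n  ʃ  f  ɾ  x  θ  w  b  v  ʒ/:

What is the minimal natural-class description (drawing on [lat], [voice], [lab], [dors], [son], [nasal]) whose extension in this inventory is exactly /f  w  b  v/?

The target set is precisely the extension of [+labial] in this inventory.

[+lab]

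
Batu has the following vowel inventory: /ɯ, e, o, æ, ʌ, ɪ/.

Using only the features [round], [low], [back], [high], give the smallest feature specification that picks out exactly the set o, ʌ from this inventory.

[−high, +back]

Every target segment is [−high], [+back]; each remaining inventory member fails at least one of these. Each conjunct is needed — [+back] alone would also admit /ɯ/; [−high] alone would also admit /e, æ/ — and no other single listed feature has exactly this extension, so two is the minimum.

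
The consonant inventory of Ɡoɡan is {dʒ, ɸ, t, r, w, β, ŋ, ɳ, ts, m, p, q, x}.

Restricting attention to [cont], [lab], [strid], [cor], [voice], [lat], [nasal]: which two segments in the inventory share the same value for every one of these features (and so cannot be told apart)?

/β/ (voiced bilabial fricative) and /w/ (labial-velar glide) are both [+continuant], [+labial], [−strident], [−coronal], [+voice], [−lateral], [−nasal], so none of the listed features separates them. (They do differ in [sonorant], [round] and [dorsal], which are not among the given features.) Every other pair in the inventory differs on at least one listed feature.

β, w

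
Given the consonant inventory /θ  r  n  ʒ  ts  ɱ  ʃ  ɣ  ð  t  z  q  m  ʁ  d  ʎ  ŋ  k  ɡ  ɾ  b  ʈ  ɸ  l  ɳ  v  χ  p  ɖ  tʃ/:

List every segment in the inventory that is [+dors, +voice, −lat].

ɣ, ʁ, ŋ, ɡ

The [+dorsal] segments are /ɣ, q, ʁ, ʎ, ŋ, k, ɡ, χ/.
Intersecting with [+voice] gives /ɣ, ʁ, ʎ, ŋ, ɡ/.
Of those, [−lateral] leaves /ɣ, ʁ, ŋ, ɡ/.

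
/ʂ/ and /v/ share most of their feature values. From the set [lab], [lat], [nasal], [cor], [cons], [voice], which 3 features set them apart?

/ʂ/ is the voiceless retroflex fricative and /v/ is the voiced labiodental fricative. Both are [−lateral], [−nasal], [+consonantal]. /ʂ/ is [−voice] while /v/ is [+voice]; /ʂ/ is [−labial] while /v/ is [+labial]; /ʂ/ is [+coronal] while /v/ is [−coronal], so the distinguishing features are [voice], [labial], [coronal].

[voice], [labial], [coronal]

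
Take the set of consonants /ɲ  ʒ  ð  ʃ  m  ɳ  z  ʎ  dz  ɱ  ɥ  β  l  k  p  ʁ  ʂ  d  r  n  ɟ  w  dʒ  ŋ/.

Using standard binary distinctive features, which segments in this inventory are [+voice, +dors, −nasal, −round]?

ʎ, ʁ, ɟ

First, the [+voice] segments are /ɲ, ʒ, ð, m, ɳ, z, ʎ, dz, ɱ, ɥ, β, l, ʁ, d, r, n, ɟ, w, dʒ, ŋ/.
Within that set, [+dorsal] gives /ɲ, ʎ, ɥ, ʁ, ɟ, w, ŋ/.
Within that set, [−nasal] gives /ʎ, ɥ, ʁ, ɟ, w/.
Of those, [−round] leaves /ʎ, ʁ, ɟ/.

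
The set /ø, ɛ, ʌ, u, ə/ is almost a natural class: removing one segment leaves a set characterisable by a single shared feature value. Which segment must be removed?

u

[high] groups all but one: /ʌ, ə, ø, ɛ/ share [-high] while /u/ (high back rounded tense vowel) alone is [+high]. Removing any other segment would not leave a single-feature class that excludes it.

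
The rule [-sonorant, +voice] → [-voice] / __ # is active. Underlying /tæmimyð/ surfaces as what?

[tæmimyθ]

/ð/ satisfies [-sonorant, +voice] and sits in __ #. The [-voice] counterpart of the voiced dental fricative is /θ/. Other segments in /tæmimyð/ either fail the structural description or are not in the environment, so the surface form is [tæmimyθ].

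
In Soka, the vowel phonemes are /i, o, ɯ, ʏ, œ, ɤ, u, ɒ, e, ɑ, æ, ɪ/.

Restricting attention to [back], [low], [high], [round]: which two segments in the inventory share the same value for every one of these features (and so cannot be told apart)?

/i/ (high front unrounded tense vowel) and /ɪ/ (high front unrounded lax vowel) are both [−back], [−low], [+high], [−round], so none of the listed features separates them. (They do differ in [tense], which is not among the given features.) Every other pair in the inventory differs on at least one listed feature.

i, ɪ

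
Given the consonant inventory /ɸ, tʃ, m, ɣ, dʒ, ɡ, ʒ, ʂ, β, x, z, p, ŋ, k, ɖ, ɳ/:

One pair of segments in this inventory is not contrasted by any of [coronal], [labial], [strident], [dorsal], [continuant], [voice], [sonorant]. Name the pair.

ʒ, z

On the given features, /ʒ/ and /z/ have an identical profile: [+coronal], [−labial], [+strident], [−dorsal], [+continuant], [+voice], [−sonorant]. No other two segments in the inventory coincide on all 7 features. (They do differ in [anterior] and [distributed], which are not among the given features.)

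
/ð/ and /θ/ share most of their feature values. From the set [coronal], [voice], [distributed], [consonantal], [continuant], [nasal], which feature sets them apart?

[voice]

/ð/ (voiced dental fricative) and /θ/ (voiceless dental fricative) agree on [+coronal], [+distributed], [+consonantal], [+continuant], [−nasal]. They differ on [voice] (/ð/ [+], /θ/ [−]).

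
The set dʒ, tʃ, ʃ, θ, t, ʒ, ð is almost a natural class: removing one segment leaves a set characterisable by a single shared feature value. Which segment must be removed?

The remaining segments after removing /t/ share [+distributed]; /t/ (voiceless alveolar stop) is [−distributed]. For every other candidate removal, the leftover set fails to share any single feature value that the removed segment lacks.

t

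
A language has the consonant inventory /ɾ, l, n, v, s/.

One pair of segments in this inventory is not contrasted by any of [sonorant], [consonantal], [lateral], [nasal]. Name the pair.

Both /v/ and /s/ are [−sonorant], [+consonantal], [−lateral], [−nasal]. Since the list omits [voice], [labial] and [coronal] — which do distinguish the voiced labiodental fricative from the voiceless alveolar fricative — this pair collapses; all other pairs remain distinct.

v, s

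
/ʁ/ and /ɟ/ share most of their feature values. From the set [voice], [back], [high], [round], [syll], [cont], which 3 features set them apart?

[continuant], [high], [back]

/ʁ/ (voiced uvular fricative) and /ɟ/ (voiced palatal stop) agree on [+voice], [−round], [−syllabic]. They differ on [continuant] (/ʁ/ [+], /ɟ/ [−]), [high] (/ʁ/ [−], /ɟ/ [+]), [back] (/ʁ/ [+], /ɟ/ [−]).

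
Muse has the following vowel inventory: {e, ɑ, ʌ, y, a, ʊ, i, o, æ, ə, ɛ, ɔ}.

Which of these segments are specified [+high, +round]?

y, ʊ

Among the inventory, the [+high] segments are /y, ʊ, i/.
Among these, [+round] leaves /y, ʊ/.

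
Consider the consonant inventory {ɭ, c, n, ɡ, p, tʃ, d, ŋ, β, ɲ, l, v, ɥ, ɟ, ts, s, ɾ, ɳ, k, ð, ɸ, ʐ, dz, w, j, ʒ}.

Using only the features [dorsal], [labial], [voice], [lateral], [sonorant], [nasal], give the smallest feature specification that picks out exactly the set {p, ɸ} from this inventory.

[-voice, +labial]

The class [-voice], [+labial] has exactly /p, ɸ/ as its extension in this inventory. No smaller conjunction from the listed features achieves this: [+labial] alone would also admit /β, v, ɥ, w/; [-voice] alone would also admit /c, tʃ, ts, s, …/; and checking the remaining single features turns up none with this extension.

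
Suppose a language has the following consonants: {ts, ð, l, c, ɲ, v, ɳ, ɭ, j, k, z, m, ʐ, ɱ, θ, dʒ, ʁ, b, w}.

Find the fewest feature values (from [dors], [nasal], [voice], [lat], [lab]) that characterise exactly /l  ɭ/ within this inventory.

[+lat]

Every target segment is [+lateral] and no other inventory member is, so one feature is enough.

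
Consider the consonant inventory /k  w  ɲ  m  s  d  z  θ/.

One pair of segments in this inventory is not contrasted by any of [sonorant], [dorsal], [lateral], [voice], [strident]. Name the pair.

ɲ, w

On the given features, /ɲ/ and /w/ have an identical profile: [+sonorant], [+dorsal], [-lateral], [+voice], [-strident]. No other two segments in the inventory coincide on all 5 features. (They do differ in [nasal], [continuant], [labial], [round] and [back], which are not among the given features.)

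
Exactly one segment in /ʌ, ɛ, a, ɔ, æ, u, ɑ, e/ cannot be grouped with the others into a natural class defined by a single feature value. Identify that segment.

u

The remaining segments after removing /u/ share [−high]; /u/ (high back rounded tense vowel) is [+high]. For every other candidate removal, the leftover set fails to share any single feature value that the removed segment lacks.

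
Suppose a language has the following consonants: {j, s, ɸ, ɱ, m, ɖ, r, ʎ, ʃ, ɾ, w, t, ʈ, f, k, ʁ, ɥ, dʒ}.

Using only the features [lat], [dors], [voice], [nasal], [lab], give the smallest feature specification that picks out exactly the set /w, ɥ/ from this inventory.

[+lab, +dors]

The class [+labial], [+dorsal] has exactly /w, ɥ/ as its extension in this inventory. No smaller conjunction from the listed features achieves this: [+dorsal] alone would also admit /j, ʎ, k, ʁ/; [+labial] alone would also admit /ɸ, ɱ, m, f/; and checking the remaining single features turns up none with this extension.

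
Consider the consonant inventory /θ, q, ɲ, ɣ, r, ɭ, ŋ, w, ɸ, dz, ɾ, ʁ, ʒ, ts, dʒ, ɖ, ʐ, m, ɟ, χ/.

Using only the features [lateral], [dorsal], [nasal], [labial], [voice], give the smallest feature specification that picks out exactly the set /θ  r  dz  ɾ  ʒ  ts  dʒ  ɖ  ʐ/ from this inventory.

[−lateral, −labial, −dorsal]

The class [−lateral], [−labial], [−dorsal] has exactly /θ, r, dz, ɾ, ʒ, ts, dʒ, ɖ, ʐ/ as its extension in this inventory. No smaller conjunction from the listed features achieves this: [−labial, −dorsal] alone would also admit /ɭ/; [−lateral, −dorsal] alone would also admit /ɸ, m/; [−lateral, −labial] alone would also admit /q, ɲ, ɣ, ŋ, …/; and checking the remaining two-feature bundles turns up none with this extension.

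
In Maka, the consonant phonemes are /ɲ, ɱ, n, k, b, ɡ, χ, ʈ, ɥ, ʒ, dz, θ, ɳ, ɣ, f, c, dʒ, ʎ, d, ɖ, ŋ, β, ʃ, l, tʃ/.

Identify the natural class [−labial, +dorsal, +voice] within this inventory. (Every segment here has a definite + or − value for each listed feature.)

The [−labial] segments are /ɲ, n, k, ɡ, χ, ʈ, ʒ, dz, θ, ɳ, ɣ, c, dʒ, ʎ, d, ɖ, ŋ, ʃ, l, tʃ/.
Intersecting with [+dorsal] gives /ɲ, k, ɡ, χ, ɣ, c, ʎ, ŋ/.
Intersecting with [+voice] leaves /ɲ, ɡ, ɣ, ʎ, ŋ/.

ɲ, ɡ, ɣ, ʎ, ŋ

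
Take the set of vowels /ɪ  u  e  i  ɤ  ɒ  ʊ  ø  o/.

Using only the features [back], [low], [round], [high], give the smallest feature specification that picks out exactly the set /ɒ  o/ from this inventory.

Every target segment is [-high], [+back], [+round]; each remaining inventory member fails at least one of these. Each conjunct is needed — [+back, +round] alone would also admit /u, ʊ/; [-high, +round] alone would also admit /ø/; [-high, +back] alone would also admit /ɤ/ — and no other combination of two listed features has exactly this extension, so three is the minimum.

[-high, +back, +round]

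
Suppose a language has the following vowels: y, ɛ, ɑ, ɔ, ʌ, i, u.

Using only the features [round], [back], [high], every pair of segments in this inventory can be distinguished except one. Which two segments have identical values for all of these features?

/ɑ/ (low back unrounded vowel) and /ʌ/ (mid back unrounded lax vowel) are both [−round], [+back], [−high], so none of the listed features separates them. (They do differ in [low], which is not among the given features.) Every other pair in the inventory differs on at least one listed feature.

ɑ, ʌ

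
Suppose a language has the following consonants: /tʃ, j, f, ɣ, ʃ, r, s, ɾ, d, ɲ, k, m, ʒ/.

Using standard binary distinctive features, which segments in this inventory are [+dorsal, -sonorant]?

ɣ, k

Eliminate segments failing any feature: /tʃ, f, ʃ, r, s, ɾ, d, m, ʒ/ are [-dorsal]; /j, ɲ/ are [+sonorant]. The remaining /ɣ, k/ satisfy [+dorsal], [-sonorant].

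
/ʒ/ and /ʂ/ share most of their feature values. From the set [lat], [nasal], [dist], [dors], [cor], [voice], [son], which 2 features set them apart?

/ʒ/ (voiced postalveolar fricative) and /ʂ/ (voiceless retroflex fricative) agree on [-lateral], [-nasal], [-dorsal], [+coronal], [-sonorant]. They differ on [voice] (/ʒ/ [+], /ʂ/ [-]), [distributed] (/ʒ/ [+], /ʂ/ [-]).

[voice], [distributed]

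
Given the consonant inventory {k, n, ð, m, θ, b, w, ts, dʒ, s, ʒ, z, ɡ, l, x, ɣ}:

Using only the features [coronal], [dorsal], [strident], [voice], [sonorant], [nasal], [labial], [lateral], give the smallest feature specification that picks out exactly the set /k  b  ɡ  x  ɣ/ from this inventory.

[−sonorant, −coronal]

/k, b, ɡ, x, ɣ/ are all [−sonorant], [−coronal], and no other segment in the inventory matches both values. Dropping any one of them over-generates: [−coronal] alone would also admit /m, w/; [−sonorant] alone would also admit /ð, θ, ts, dʒ, …/. No other single listed feature picks out exactly this set either, so fewer than two features will not do.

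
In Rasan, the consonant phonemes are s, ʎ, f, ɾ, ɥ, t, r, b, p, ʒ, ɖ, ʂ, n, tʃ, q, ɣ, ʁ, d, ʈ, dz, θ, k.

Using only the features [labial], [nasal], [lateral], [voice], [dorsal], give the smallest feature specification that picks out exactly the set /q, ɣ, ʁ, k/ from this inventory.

[-lateral, -labial, +dorsal]

Every target segment is [-lateral], [-labial], [+dorsal]; each remaining inventory member fails at least one of these. Each conjunct is needed — [-labial, +dorsal] alone would also admit /ʎ/; [-lateral, +dorsal] alone would also admit /ɥ/; [-lateral, -labial] alone would also admit /s, ɾ, t, r, …/ — and no other combination of two listed features has exactly this extension, so three is the minimum.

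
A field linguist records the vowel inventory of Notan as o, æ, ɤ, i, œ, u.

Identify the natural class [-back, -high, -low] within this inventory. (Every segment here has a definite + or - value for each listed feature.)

œ

Eliminate segments failing any feature: /o, ɤ, u/ are [+back]; /æ/ is [+low]; /i/ is [+high]. The remaining /œ/ satisfy [-back], [-high], [-low].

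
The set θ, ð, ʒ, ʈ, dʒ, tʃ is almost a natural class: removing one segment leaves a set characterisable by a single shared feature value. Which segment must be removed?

/ʒ, θ, ð, dʒ, tʃ/ are all [+distributed], but /ʈ/ (voiceless retroflex stop) is [−distributed]. No other single segment can be removed to leave a set sharing one feature value that the removed segment lacks, so /ʈ/ is the odd one out.

ʈ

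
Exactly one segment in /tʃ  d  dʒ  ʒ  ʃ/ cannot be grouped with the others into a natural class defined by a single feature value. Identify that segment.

d

/ʒ, ʃ, dʒ, tʃ/ are all [+distributed], but /d/ (voiced alveolar stop) is [-distributed]. No other single segment can be removed to leave a set sharing one feature value that the removed segment lacks, so /d/ is the odd one out.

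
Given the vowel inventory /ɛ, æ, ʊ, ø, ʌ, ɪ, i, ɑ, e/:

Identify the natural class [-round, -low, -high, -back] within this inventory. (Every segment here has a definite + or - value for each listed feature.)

ɛ, e

Checking each segment against [-round], [-low], [-high], [-back]: /ɛ/ (mid front unrounded lax vowel), /e/ (mid front unrounded tense vowel) satisfy every feature; every other segment in the inventory fails at least one.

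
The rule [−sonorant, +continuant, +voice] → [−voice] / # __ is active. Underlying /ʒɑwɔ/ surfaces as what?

[ʃɑwɔ]

/ʒ/ satisfies [−sonorant, +continuant, +voice] and sits in # __. The [−voice] counterpart of the voiced postalveolar fricative is /ʃ/. Other segments in /ʒɑwɔ/ either fail the structural description or are not in the environment, so the surface form is [ʃɑwɔ].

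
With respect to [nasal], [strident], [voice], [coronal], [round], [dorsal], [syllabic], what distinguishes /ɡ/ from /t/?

/ɡ/ is the voiced velar stop and /t/ is the voiceless alveolar stop. Both are [−nasal], [−strident], [−round], [−syllabic]. /ɡ/ is [+voice] while /t/ is [−voice]; /ɡ/ is [−coronal] while /t/ is [+coronal]; /ɡ/ is [+dorsal] while /t/ is [−dorsal], so the distinguishing features are [voice], [coronal], [dorsal].

[voice], [coronal], [dorsal]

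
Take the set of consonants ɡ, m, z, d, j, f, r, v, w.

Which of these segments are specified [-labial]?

ɡ, z, d, j, r

The [-labial] segments here are /ɡ, z, d, j, r/; the remaining /m, f, v, w/ are [+labial].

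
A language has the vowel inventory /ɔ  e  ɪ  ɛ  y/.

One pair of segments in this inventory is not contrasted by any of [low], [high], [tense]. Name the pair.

On the given features, /ɛ/ and /ɔ/ have an identical profile: [-low], [-high], [-tense]. No other two segments in the inventory coincide on all 3 features. (They do differ in [labial], [round] and [back], which are not among the given features.)

ɛ, ɔ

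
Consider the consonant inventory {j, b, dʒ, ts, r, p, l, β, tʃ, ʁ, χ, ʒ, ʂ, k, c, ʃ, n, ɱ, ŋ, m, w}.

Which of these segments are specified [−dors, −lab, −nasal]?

Checking each segment against [−dorsal], [−labial], [−nasal]: /dʒ/ (voiced postalveolar affricate), /ts/ (voiceless alveolar affricate), /r/ (alveolar trill), /l/ (alveolar lateral approximant), /tʃ/ (voiceless postalveolar affricate), /ʒ/ (voiced postalveolar fricative), among others, satisfy every feature; every other segment in the inventory fails at least one.

dʒ, ts, r, l, tʃ, ʒ, ʂ, ʃ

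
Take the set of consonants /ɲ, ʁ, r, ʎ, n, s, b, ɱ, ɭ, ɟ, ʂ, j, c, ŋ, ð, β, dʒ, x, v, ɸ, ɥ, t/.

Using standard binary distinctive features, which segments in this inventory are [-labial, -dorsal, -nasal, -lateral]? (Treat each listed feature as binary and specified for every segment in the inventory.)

r, s, ʂ, ð, dʒ, t

Checking each segment against [-labial], [-dorsal], [-nasal], [-lateral]: /r/ (alveolar trill), /s/ (voiceless alveolar fricative), /ʂ/ (voiceless retroflex fricative), /ð/ (voiced dental fricative), /dʒ/ (voiced postalveolar affricate), /t/ (voiceless alveolar stop) satisfy every feature; every other segment in the inventory fails at least one.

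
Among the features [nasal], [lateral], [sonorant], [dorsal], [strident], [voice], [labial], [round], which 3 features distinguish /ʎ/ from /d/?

/ʎ/ is the palatal lateral approximant and /d/ is the voiced alveolar stop. Both are [-nasal], [-strident], [+voice], [-labial], [-round]. /ʎ/ is [+sonorant] while /d/ is [-sonorant]; /ʎ/ is [+lateral] while /d/ is [-lateral]; /ʎ/ is [+dorsal] while /d/ is [-dorsal], so the distinguishing features are [sonorant], [lateral], [dorsal].

[sonorant], [lateral], [dorsal]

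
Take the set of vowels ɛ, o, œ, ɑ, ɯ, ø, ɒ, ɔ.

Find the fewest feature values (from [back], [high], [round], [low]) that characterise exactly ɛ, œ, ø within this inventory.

[−back]

Every target segment is [−back] and no other inventory member is, so one feature is enough.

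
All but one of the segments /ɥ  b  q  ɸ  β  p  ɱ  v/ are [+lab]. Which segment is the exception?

q

/q/ is the voiceless uvular stop, which is [−labial]; the rest — /p, ɸ, b, ɥ, β, ɱ, v/ — are [+labial].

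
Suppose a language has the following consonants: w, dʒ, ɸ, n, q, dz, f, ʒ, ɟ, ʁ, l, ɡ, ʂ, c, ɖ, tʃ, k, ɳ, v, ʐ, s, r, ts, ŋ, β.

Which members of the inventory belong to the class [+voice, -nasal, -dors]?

dʒ, dz, ʒ, l, ɖ, v, ʐ, r, β

Eliminate segments failing any feature: /w, ɟ, ʁ, ɡ/ are [+dorsal]; /ɸ, q, f, ʂ, c, tʃ, k, s, ts/ are [-voice]; /n, ɳ, ŋ/ are [+nasal]. The remaining /dʒ, dz, ʒ, l, ɖ, v, ʐ, r, β/ satisfy [+voice], [-nasal], [-dorsal].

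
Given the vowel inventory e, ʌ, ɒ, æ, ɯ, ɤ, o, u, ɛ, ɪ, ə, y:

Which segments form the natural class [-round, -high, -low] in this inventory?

e, ʌ, ɤ, ɛ, ə

Eliminate segments failing any feature: /ɒ, o, u, y/ are [+round]; /æ/ is [+low]; /ɯ, ɪ/ are [+high]. The remaining /e, ʌ, ɤ, ɛ, ə/ satisfy [-round], [-high], [-low].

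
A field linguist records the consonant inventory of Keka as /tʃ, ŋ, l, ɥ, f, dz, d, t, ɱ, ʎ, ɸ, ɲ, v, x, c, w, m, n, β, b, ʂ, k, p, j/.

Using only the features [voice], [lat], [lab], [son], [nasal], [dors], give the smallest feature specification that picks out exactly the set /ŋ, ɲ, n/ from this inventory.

[+nasal, −lab]

Every target segment is [+nasal], [−labial]; each remaining inventory member fails at least one of these. Each conjunct is needed — [−labial] alone would also admit /tʃ, l, dz, d, …/; [+nasal] alone would also admit /ɱ, m/ — and no other single listed feature has exactly this extension, so two is the minimum.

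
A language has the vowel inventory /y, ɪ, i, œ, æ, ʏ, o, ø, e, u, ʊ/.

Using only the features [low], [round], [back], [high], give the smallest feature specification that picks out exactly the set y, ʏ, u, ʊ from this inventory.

The class [+high], [+round] has exactly /y, ʏ, u, ʊ/ as its extension in this inventory. No smaller conjunction from the listed features achieves this: [+round] alone would also admit /œ, o, ø/; [+high] alone would also admit /ɪ, i/; and checking the remaining single features turns up none with this extension.

[+high, +round]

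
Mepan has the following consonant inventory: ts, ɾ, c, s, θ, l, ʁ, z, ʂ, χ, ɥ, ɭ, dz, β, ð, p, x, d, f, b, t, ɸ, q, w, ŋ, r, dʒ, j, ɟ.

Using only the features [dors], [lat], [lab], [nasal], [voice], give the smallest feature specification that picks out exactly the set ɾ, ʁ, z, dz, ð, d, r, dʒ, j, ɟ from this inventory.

[+voice, −nasal, −lat, −lab]

/ɾ, ʁ, z, dz, ð, d, r, dʒ, j, ɟ/ are all [+voice], [−nasal], [−lateral], [−labial], and no other segment in the inventory matches all four values. Dropping any one of them over-generates: [−nasal, −lateral, −labial] alone would also admit /ts, c, s, θ, …/; [+voice, −lateral, −labial] alone would also admit /ŋ/; [+voice, −nasal, −labial] alone would also admit /l, ɭ/; [+voice, −nasal, −lateral] alone would also admit /ɥ, β, b, w/. No other combination of three listed features picks out exactly this set either, so fewer than four features will not do.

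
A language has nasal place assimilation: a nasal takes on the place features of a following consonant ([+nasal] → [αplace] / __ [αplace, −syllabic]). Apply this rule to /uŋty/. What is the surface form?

[unty]

In /uŋty/, the nasal /ŋ/ precedes /t/, which is [+coronal]. The nasal assimilates in place, becoming the [+coronal] nasal /n/. The surface form is [unty].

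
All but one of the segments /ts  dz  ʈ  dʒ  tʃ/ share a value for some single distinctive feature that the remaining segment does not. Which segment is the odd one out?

The remaining segments after removing /ʈ/ share [+delayed release]; /ʈ/ (voiceless retroflex stop) is [−delayed release]. For every other candidate removal, the leftover set fails to share any single feature value that the removed segment lacks.

ʈ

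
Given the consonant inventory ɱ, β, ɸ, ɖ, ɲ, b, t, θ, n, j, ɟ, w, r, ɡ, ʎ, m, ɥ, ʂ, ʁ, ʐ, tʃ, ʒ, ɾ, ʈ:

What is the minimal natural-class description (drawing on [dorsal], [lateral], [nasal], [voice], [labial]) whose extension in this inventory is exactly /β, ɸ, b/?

[−nasal, +labial, −dorsal]

The class [−nasal], [+labial], [−dorsal] has exactly /β, ɸ, b/ as its extension in this inventory. No smaller conjunction from the listed features achieves this: [+labial, −dorsal] alone would also admit /ɱ, m/; [−nasal, −dorsal] alone would also admit /ɖ, t, θ, r, …/; [−nasal, +labial] alone would also admit /w, ɥ/; and checking the remaining two-feature bundles turns up none with this extension.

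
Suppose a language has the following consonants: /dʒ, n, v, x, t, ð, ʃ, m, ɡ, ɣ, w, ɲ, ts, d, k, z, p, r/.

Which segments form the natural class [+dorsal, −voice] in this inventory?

Among the inventory, the [+dorsal] segments are /x, ɡ, ɣ, w, ɲ, k/.
Then [−voice] leaves /x, k/.

x, k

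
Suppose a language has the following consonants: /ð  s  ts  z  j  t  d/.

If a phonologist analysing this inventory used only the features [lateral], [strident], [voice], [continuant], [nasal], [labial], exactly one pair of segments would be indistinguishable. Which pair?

ð, j

/ð/ (voiced dental fricative) and /j/ (palatal glide) are both [−lateral], [−strident], [+voice], [+continuant], [−nasal], [−labial], so none of the listed features separates them. (They do differ in [sonorant] and [dorsal], which are not among the given features.) Every other pair in the inventory differs on at least one listed feature.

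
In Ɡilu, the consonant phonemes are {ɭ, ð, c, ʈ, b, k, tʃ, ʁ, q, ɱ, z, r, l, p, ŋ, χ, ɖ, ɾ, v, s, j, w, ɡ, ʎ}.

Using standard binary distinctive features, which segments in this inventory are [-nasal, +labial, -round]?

First, the [-nasal] segments are /ɭ, ð, c, ʈ, b, k, tʃ, ʁ, q, z, r, l, p, χ, ɖ, ɾ, v, s, j, w, ɡ, ʎ/.
Of those, [+labial] gives /b, p, v, w/.
Then [-round] leaves /b, p, v/.

b, p, v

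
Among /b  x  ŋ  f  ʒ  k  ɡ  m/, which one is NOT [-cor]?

ʒ

/ɡ, x, m, k, ŋ, b, f/ are all [-coronal]; /ʒ/ (voiced postalveolar fricative) is [+coronal].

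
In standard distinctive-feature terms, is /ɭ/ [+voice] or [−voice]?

As the retroflex lateral approximant, /ɭ/ is [+voice].

[+voice]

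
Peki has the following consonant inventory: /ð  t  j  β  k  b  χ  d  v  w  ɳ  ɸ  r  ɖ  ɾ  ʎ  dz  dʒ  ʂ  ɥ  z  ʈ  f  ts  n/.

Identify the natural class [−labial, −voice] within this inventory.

t, k, χ, ʂ, ʈ, ts

Eliminate segments failing any feature: /ð, j, d, ɳ, r, ɖ, ɾ, ʎ, dz, dʒ, z, n/ are [+voice]; /β, b, v, w, ɸ, ɥ, f/ are [+labial]. The remaining /t, k, χ, ʂ, ʈ, ts/ satisfy [−labial], [−voice].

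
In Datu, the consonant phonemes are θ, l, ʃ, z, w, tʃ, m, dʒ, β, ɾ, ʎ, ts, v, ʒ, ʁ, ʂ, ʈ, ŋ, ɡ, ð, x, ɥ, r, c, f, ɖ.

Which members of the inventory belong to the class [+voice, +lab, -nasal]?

Eliminate segments failing any feature: /θ, ʃ, tʃ, ts, ʂ, ʈ, x, c, f/ are [-voice]; /l, z, dʒ, ɾ, ʎ, ʒ, ʁ, ŋ, ɡ, ð, r, ɖ/ are [-labial]; /m/ is [+nasal]. The remaining /w, β, v, ɥ/ satisfy [+voice], [+labial], [-nasal].

w, β, v, ɥ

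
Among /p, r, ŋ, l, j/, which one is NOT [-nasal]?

/ŋ/ is the velar nasal, which is [+nasal]; the rest — /j, p, r, l/ — are [-nasal].

ŋ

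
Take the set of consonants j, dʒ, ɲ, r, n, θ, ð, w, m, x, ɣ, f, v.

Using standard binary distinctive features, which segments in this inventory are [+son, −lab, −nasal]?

Checking each segment against [+sonorant], [−labial], [−nasal]: /j/ (palatal glide), /r/ (alveolar trill) satisfy every feature; every other segment in the inventory fails at least one.

j, r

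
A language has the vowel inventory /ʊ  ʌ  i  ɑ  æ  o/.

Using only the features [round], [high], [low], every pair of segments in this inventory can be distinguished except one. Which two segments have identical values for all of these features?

On the given features, /ɑ/ and /æ/ have an identical profile: [-round], [-high], [+low]. No other two segments in the inventory coincide on all 3 features. (They do differ in [back], which is not among the given features.)

ɑ, æ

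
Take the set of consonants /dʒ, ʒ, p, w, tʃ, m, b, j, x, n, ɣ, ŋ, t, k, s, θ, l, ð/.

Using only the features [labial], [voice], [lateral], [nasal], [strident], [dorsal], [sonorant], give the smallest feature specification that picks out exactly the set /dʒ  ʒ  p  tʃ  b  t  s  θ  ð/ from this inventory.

Every target segment is [−sonorant], [−dorsal]; each remaining inventory member fails at least one of these. Each conjunct is needed — [−dorsal] alone would also admit /m, n, l/; [−sonorant] alone would also admit /x, ɣ, k/ — and no other single listed feature has exactly this extension, so two is the minimum.

[−sonorant, −dorsal]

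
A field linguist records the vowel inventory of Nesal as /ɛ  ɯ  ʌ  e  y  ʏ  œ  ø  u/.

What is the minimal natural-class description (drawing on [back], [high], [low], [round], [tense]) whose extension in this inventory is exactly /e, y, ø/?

[−back, +tense]

The class [−back], [+tense] has exactly /e, y, ø/ as its extension in this inventory. No smaller conjunction from the listed features achieves this: [+tense] alone would also admit /ɯ, u/; [−back] alone would also admit /ɛ, ʏ, œ/; and checking the remaining single features turns up none with this extension.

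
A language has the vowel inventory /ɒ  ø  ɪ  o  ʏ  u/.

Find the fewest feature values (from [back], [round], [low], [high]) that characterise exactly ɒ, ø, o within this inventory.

The target set is precisely the extension of [-high] in this inventory.

[-high]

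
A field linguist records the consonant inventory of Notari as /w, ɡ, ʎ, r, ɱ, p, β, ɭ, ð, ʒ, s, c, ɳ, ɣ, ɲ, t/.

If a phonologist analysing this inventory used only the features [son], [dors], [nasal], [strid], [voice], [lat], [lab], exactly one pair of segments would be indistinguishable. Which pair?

ɣ, ɡ

Both /ɣ/ and /ɡ/ are [−sonorant], [+dorsal], [−nasal], [−strident], [+voice], [−lateral], [−labial]. Since the list omits [continuant] — which does distinguish the voiced velar fricative from the voiced velar stop — this pair collapses; all other pairs remain distinct.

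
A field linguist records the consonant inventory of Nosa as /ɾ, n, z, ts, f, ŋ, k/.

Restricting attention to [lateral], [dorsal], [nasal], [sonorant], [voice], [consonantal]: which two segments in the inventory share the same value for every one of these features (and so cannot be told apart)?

f, ts

On the given features, /f/ and /ts/ have an identical profile: [−lateral], [−dorsal], [−nasal], [−sonorant], [−voice], [+consonantal]. No other two segments in the inventory coincide on all 6 features. (They do differ in [continuant], [labial] and [coronal], which are not among the given features.)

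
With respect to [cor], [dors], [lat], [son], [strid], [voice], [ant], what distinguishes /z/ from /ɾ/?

[sonorant], [strident]

/z/ (voiced alveolar fricative) and /ɾ/ (alveolar tap) agree on [+coronal], [-dorsal], [-lateral], [+voice], [+anterior]. They differ on [sonorant] (/z/ [-], /ɾ/ [+]), [strident] (/z/ [+], /ɾ/ [-]).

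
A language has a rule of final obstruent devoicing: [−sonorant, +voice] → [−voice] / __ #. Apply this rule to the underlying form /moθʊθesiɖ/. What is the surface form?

Only the final segment /ɖ/ is both word-final and matches the structural description. It is a voiced retroflex stop, so [−sonorant, +voice] holds; changing it to [−voice] with all other features held fixed yields /ʈ/ (voiceless retroflex stop). No other segment meets both the structural description and the environment, so the output is [moθʊθesiʈ].

[moθʊθesiʈ]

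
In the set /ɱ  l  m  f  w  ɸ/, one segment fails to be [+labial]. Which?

Every segment except /l/ is [+labial]. /l/ (alveolar lateral approximant) is [−labial], so it is the exception.

l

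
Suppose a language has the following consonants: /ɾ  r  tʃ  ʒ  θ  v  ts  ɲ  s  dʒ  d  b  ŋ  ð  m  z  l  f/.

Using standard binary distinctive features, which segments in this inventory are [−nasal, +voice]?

Eliminate segments failing any feature: /tʃ, θ, ts, s, f/ are [−voice]; /ɲ, ŋ, m/ are [+nasal]. The remaining /ɾ, r, ʒ, v, dʒ, d, b, ð, z, l/ satisfy [−nasal], [+voice].

ɾ, r, ʒ, v, dʒ, d, b, ð, z, l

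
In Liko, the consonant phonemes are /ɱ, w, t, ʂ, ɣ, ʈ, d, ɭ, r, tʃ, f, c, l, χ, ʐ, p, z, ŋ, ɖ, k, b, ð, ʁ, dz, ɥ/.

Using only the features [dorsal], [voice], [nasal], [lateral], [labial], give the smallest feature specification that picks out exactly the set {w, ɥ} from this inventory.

/w, ɥ/ are all [+labial], [+dorsal], and no other segment in the inventory matches both values. Dropping any one of them over-generates: [+dorsal] alone would also admit /ɣ, c, χ, ŋ, …/; [+labial] alone would also admit /ɱ, f, p, b/. No other single listed feature picks out exactly this set either, so fewer than two features will not do.

[+labial, +dorsal]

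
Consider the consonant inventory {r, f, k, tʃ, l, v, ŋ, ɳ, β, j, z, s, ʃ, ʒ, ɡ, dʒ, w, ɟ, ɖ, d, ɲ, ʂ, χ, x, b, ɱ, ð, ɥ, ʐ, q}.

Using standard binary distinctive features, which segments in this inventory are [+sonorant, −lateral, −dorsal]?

r, ɳ, ɱ

The [+sonorant] segments are /r, l, ŋ, ɳ, j, w, ɲ, ɱ, ɥ/.
Intersecting with [−lateral] gives /r, ŋ, ɳ, j, w, ɲ, ɱ, ɥ/.
Of those, [−dorsal] leaves /r, ɳ, ɱ/.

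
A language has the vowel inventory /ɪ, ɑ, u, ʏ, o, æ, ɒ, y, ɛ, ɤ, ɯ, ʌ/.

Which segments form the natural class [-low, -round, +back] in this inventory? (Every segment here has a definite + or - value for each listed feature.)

ɤ, ɯ, ʌ

Among the inventory, the [-low] segments are /ɪ, u, ʏ, o, y, ɛ, ɤ, ɯ, ʌ/.
Then [-round] gives /ɪ, ɛ, ɤ, ɯ, ʌ/.
Of those, [+back] leaves /ɤ, ɯ, ʌ/.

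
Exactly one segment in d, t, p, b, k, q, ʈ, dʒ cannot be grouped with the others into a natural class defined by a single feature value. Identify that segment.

dʒ

/t, p, k, b, q, d, ʈ/ are all [−delayed release], but /dʒ/ (voiced postalveolar affricate) is [+delayed release]. No other single segment can be removed to leave a set sharing one feature value that the removed segment lacks, so /dʒ/ is the odd one out.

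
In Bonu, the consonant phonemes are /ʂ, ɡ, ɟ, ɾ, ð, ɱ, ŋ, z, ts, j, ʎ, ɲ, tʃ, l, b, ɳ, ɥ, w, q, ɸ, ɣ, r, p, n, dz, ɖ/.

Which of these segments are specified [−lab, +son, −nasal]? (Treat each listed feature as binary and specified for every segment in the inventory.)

ɾ, j, ʎ, l, r

Among the inventory, the [−labial] segments are /ʂ, ɡ, ɟ, ɾ, ð, ŋ, z, ts, j, ʎ, ɲ, tʃ, l, ɳ, q, ɣ, r, n, dz, ɖ/.
Within that set, [+sonorant] gives /ɾ, ŋ, j, ʎ, ɲ, l, ɳ, r, n/.
Of those, [−nasal] leaves /ɾ, j, ʎ, l, r/.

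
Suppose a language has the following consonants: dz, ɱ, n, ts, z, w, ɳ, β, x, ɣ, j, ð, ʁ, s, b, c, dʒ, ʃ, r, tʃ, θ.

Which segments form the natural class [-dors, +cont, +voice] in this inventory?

Eliminate segments failing any feature: /dz, ɱ, n, ts, ɳ, b, dʒ, tʃ/ are [-continuant]; /w, x, ɣ, j, ʁ, c/ are [+dorsal]; /s, ʃ, θ/ are [-voice]. The remaining /z, β, ð, r/ satisfy [-dorsal], [+continuant], [+voice].

z, β, ð, r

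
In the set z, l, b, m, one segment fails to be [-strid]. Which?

z

/z/ is the voiced alveolar fricative, which is [+strident]; the rest — /l, b, m/ — are [-strident].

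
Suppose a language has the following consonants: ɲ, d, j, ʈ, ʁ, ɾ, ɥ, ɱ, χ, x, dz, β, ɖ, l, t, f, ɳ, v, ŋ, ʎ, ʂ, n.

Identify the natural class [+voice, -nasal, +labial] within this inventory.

First, the [+voice] segments are /ɲ, d, j, ʁ, ɾ, ɥ, ɱ, dz, β, ɖ, l, ɳ, v, ŋ, ʎ, n/.
Then [-nasal] gives /d, j, ʁ, ɾ, ɥ, dz, β, ɖ, l, v, ʎ/.
Then [+labial] leaves /ɥ, β, v/.

ɥ, β, v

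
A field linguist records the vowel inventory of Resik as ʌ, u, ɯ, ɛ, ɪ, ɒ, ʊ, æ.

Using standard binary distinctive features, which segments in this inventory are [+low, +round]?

Checking each segment against [+low], [+round]: /ɒ/ (low back rounded vowel) satisfies every feature; every other segment in the inventory fails at least one.

ɒ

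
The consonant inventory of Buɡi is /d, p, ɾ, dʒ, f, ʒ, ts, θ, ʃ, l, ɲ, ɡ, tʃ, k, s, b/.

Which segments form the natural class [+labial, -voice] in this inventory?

p, f

Eliminate segments failing any feature: /d, ɾ, dʒ, ʒ, ts, θ, ʃ, l, ɲ, ɡ, tʃ, k, s/ are [-labial]; /b/ is [+voice]. The remaining /p, f/ satisfy [+labial], [-voice].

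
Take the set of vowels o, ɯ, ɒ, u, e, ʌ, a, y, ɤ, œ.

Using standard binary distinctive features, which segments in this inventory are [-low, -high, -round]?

Eliminate segments failing any feature: /o, œ/ are [+round]; /ɯ, u, y/ are [+high]; /ɒ, a/ are [+low]. The remaining /e, ʌ, ɤ/ satisfy [-low], [-high], [-round].

e, ʌ, ɤ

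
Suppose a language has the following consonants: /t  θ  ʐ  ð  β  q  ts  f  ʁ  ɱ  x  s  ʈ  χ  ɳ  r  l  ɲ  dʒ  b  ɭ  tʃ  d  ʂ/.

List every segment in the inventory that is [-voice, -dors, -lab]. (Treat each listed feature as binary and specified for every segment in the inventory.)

t, θ, ts, s, ʈ, tʃ, ʂ

Checking each segment against [-voice], [-dorsal], [-labial]: /t/ (voiceless alveolar stop), /θ/ (voiceless dental fricative), /ts/ (voiceless alveolar affricate), /s/ (voiceless alveolar fricative), /ʈ/ (voiceless retroflex stop), /tʃ/ (voiceless postalveolar affricate), among others, satisfy every feature; every other segment in the inventory fails at least one.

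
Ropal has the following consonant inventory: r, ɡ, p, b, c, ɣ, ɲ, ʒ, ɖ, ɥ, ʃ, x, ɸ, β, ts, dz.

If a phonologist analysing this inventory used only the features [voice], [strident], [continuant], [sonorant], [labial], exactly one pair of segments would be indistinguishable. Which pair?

ɖ, ɡ

On the given features, /ɖ/ and /ɡ/ have an identical profile: [+voice], [−strident], [−continuant], [−sonorant], [−labial]. No other two segments in the inventory coincide on all 5 features. (They do differ in [coronal] and [dorsal], which are not among the given features.)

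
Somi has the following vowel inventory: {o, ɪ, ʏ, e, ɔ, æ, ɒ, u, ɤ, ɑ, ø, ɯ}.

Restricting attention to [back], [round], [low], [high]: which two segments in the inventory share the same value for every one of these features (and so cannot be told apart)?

o, ɔ

Both /o/ and /ɔ/ are [+back], [+round], [-low], [-high]. Since the list omits [tense] — which does distinguish the mid back rounded tense vowel from the mid back rounded lax vowel — this pair collapses; all other pairs remain distinct.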